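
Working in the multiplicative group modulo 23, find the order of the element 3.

Since 3 ∈ (Z/23Z)^×, its order divides φ(23) = 23 − 1 = 22 = 2 · 11.
Divisors of 22: 1, 2, 11, 22.
Compute 3^d (mod 23) for the divisors d until we hit 1:
3^1 ≡ 3 (mod 23)
3^2 ≡ 9 (mod 23)
3^11 ≡ 1 (mod 23) ✓
Hence ord(3) = 11.

11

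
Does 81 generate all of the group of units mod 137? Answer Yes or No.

No

φ(137) = 137 − 1 = 136 = 2^3 · 17.
It suffices to check that the order of 81 is not a proper divisor of 136: compute 81^(136/q) for q ∈ {2, 17}.
81^68 ≡ 1 (mod 137)  [q = 2: ≡ 1 ✗]
81^8 ≡ 72 (mod 137)  [q = 17: ≢ 1 ✓]
81^68 ≡ 1 shows ord(81) | 68, strictly less than φ(137); not a primitive root.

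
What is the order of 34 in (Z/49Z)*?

14

Since 34 ∈ (Z/49Z)^×, its order divides φ(49) = φ(7^2) = 7·(7−1) = 42 = 2 · 3 · 7.
Divisors of 42: 1, 2, 3, 6, 7, 14, 21, 42.
Check 34^d mod 49 for each divisor in increasing order:
34^1 ≡ 34 (mod 49)
34^2 ≡ 29 (mod 49)
34^3 ≡ 6 (mod 49)
34^6 ≡ 36 (mod 49)
34^7 ≡ 48 (mod 49)
34^14 ≡ 1 (mod 49) ✓
So ord_49(34) = 14.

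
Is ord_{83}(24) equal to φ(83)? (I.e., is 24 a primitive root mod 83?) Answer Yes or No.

φ(83) = 83 − 1 = 82 = 2 · 41.
It suffices to check that the order of 24 is not a proper divisor of 82: compute 24^(82/q) for q ∈ {2, 41}.
24^41 ≡ 82 (mod 83)  [q = 2: ≢ 1 ✓]
24^2 ≡ 78 (mod 83)  [q = 41: ≢ 1 ✓]
All checks pass, so 24 has order 82 and is a primitive root modulo 83.

Yes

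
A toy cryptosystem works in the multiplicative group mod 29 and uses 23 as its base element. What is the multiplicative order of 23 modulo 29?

The order of 23 must divide φ(29) = 29 − 1 = 28 = 2^2 · 7.
Divisors of 28: 1, 2, 4, 7, 14, 28.
Test each divisor d:
23^1 ≡ 23 (mod 29)
23^2 ≡ 7 (mod 29)
23^4 ≡ 20 (mod 29)
23^7 ≡ 1 (mod 29) ✓
The smallest such exponent is 7, so the order of 23 is 7.

7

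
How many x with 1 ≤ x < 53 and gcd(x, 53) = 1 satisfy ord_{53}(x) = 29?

φ(53) = 53 − 1 = 52 = 2^2 · 13.
In a cyclic group of order 52, there are φ(d) elements of order d for each divisor d of 52, and zero for non-divisors.
29 does not divide 52, so no element of (Z/53Z)^× has order 29.

0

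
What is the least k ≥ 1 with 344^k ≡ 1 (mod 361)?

342

The order of 344 must divide φ(361) = φ(19^2) = 19·(19−1) = 342 = 2 · 3^2 · 19.
Divisors of 342: 1, 2, 3, 6, 9, 18, 19, 38, 57, 114, 171, 342.
Check 344^d mod 361 for each divisor in increasing order:
344^1 ≡ 344
344^2 ≡ 289
344^3 ≡ 141
344^6 ≡ 26
344^9 ≡ 56
344^18 ≡ 248
344^19 ≡ 116
344^38 ≡ 99
344^57 ≡ 293
344^114 ≡ 292
344^171 ≡ 360
344^342 ≡ 1
Therefore the multiplicative order of 344 modulo 361 is 342.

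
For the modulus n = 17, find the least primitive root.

3

φ(17) = 17 − 1 = 16 = 2^4.
Test candidates g = 2, 3, … against the prime factors q ∈ {2} of φ(17): g is a generator iff g^(16/q) ≢ 1 for every such q.
g = 2: 2^8 ≡ 1 — hits 1, so not a primitive root.
g = 3: 3^8 ≡ 16 — none is 1, so 3 is a primitive root.
So 3 is the smallest generator of (Z/17Z)^×.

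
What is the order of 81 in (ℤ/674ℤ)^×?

42

Since 81 ∈ (Z/674Z)^×, its order divides φ(674) = φ(2)·φ(337) = 1·336 = 336 = 2^4 · 3 · 7.
Divisors of 336: 1, 2, 3, 4, 6, 7, 8, 12, 14, 16, 21, 24, 28, 42, 48, 56, 84, 112, 168, 336.
Evaluate successive powers at the divisors of 336:
81^1 ≡ 81
81^2 ≡ 495
81^3 ≡ 329
81^4 ≡ 363
81^6 ≡ 401
81^7 ≡ 129
81^8 ≡ 339
81^12 ≡ 389
81^14 ≡ 465
81^16 ≡ 341
81^21 ≡ 673
81^24 ≡ 345
81^28 ≡ 545
81^42 ≡ 1
Therefore the multiplicative order of 81 modulo 674 is 42.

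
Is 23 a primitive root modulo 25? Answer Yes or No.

φ(25) = φ(5^2) = 5·(5−1) = 20 = 2^2 · 5.
Test 23^(20/q) mod 25 for each prime factor q of 20:
23^10 ≡ 24 (mod 25)  [q = 2: ≢ 1 ✓]
23^4 ≡ 16 (mod 25)  [q = 5: ≢ 1 ✓]
Every test exponent gives a nontrivial residue, hence 23 generates the full group.

Yes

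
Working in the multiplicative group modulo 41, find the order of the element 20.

20

Since 20 ∈ (Z/41Z)^×, its order divides φ(41) = 41 − 1 = 40 = 2^3 · 5.
Divisors of 40: 1, 2, 4, 5, 8, 10, 20, 40.
Test each divisor d:
20^1 ≡ 20 (mod 41)
20^2 ≡ 31 (mod 41)
20^4 ≡ 18 (mod 41)
20^5 ≡ 32 (mod 41)
20^8 ≡ 37 (mod 41)
20^10 ≡ 40 (mod 41)
20^20 ≡ 1 (mod 41) ✓
Therefore the multiplicative order of 20 modulo 41 is 20.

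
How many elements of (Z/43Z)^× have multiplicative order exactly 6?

2

φ(43) = 43 − 1 = 42 = 2 · 3 · 7.
(Z/43Z)^× is cyclic (|G| = 42); a cyclic group of order m has exactly φ(d) elements of each order d | m, and none otherwise.
6 = 2 · 3 divides 42, and φ(6) = 2.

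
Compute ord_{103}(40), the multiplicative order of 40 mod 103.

102

By Lagrange's theorem, ord_103(40) divides φ(103) = 103 − 1 = 102 = 2 · 3 · 17.
Divisors of 102: 1, 2, 3, 6, 17, 34, 51, 102.
Evaluate successive powers at the divisors of 102:
40^1 ≡ 40 (mod 103)
40^2 ≡ 55 (mod 103)
40^3 ≡ 37 (mod 103)
40^6 ≡ 30 (mod 103)
40^17 ≡ 57 (mod 103)
40^34 ≡ 56 (mod 103)
40^51 ≡ 102 (mod 103)
40^102 ≡ 1 (mod 103) ✓
Therefore the multiplicative order of 40 modulo 103 is 102.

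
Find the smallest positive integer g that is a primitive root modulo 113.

φ(113) = 113 − 1 = 112 = 2^4 · 7.
Test candidates g = 2, 3, … against the prime factors q ∈ {2, 7} of φ(113): g is a generator iff g^(112/q) ≢ 1 for every such q.
g = 2: 2^56 ≡ 1 — hits 1, so not a primitive root.
g = 3: 3^56 ≡ 112; 3^16 ≡ 49 — none is 1, so 3 is a primitive root.
Hence the least primitive root of 113 is 3.

3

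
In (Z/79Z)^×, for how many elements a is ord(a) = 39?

φ(79) = 79 − 1 = 78 = 2 · 3 · 13.
In a cyclic group of order 78, there are φ(d) elements of order d for each divisor d of 78, and zero for non-divisors.
39 = 3 · 13 divides 78, and φ(39) = 24.

24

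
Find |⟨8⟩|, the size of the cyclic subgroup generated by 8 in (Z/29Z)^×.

Since 8 ∈ (Z/29Z)^×, its order divides φ(29) = 29 − 1 = 28 = 2^2 · 7.
Divisors of 28: 1, 2, 4, 7, 14, 28.
Evaluate successive powers at the divisors of 28:
8^1 ≡ 8 (mod 29)
8^2 ≡ 6 (mod 29)
8^4 ≡ 7 (mod 29)
8^7 ≡ 17 (mod 29)
8^14 ≡ 28 (mod 29)
8^28 ≡ 1 (mod 29) ✓
So ord_29(8) = 28.

28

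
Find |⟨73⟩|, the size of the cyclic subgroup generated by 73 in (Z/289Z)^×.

272

Since 73 ∈ (Z/289Z)^×, its order divides φ(289) = φ(17^2) = 17·(17−1) = 272 = 2^4 · 17.
Divisors of 272: 1, 2, 4, 8, 16, 17, 34, 68, 136, 272.
Compute 73^d (mod 289) for the divisors d until we hit 1:
73^1 ≡ 73 (mod 289)
73^2 ≡ 127 (mod 289)
73^4 ≡ 234 (mod 289)
73^8 ≡ 135 (mod 289)
73^16 ≡ 18 (mod 289)
73^17 ≡ 158 (mod 289)
73^34 ≡ 110 (mod 289)
73^68 ≡ 251 (mod 289)
73^136 ≡ 288 (mod 289)
73^272 ≡ 1 (mod 289) ✓
The smallest such exponent is 272, so the order of 73 is 272.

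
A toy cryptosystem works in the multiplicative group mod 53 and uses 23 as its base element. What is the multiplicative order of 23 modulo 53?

4

Since 23 ∈ (Z/53Z)^×, its order divides φ(53) = 53 − 1 = 52 = 2^2 · 13.
Divisors of 52: 1, 2, 4, 13, 26, 52.
Evaluate successive powers at the divisors of 52:
23^1 ≡ 23 (mod 53)
23^2 ≡ 52 (mod 53)
23^4 ≡ 1 (mod 53) ✓
The smallest such exponent is 4, so the order of 23 is 4.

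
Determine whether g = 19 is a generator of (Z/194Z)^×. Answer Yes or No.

φ(194) = φ(2)·φ(97) = 1·96 = 96 = 2^5 · 3.
Test 19^(96/q) mod 194 for each prime factor q of 96:
19^48 ≡ 193 (mod 194)  [q = 2: ≢ 1 ✓]
19^32 ≡ 1 (mod 194)  [q = 3: ≡ 1 ✗]
Since 19^32 ≡ 1, the order of 19 divides 32 < 96, so 19 is not a primitive root.

No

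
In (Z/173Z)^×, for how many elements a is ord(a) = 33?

0

φ(173) = 173 − 1 = 172 = 2^2 · 43.
(Z/173Z)^× is cyclic (|G| = 172); a cyclic group of order m has exactly φ(d) elements of each order d | m, and none otherwise.
33 does not divide 172, so no element of (Z/173Z)^× has order 33.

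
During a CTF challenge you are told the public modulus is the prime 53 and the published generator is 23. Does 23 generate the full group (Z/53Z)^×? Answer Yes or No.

No

φ(53) = 53 − 1 = 52 = 2^2 · 13.
Test 23^(52/q) mod 53 for each prime factor q of 52:
23^26 ≡ 52 (mod 53)  [q = 2: ≢ 1 ✓]
23^4 ≡ 1 (mod 53)  [q = 13: ≡ 1 ✗]
Since 23^4 ≡ 1, the order of 23 divides 4 < 52, so 23 is not a primitive root.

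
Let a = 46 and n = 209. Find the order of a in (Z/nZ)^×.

30

ord(46) | φ(209) = φ(11·19) = (11−1)·(19−1) = 10·18 = 180 = 2^2 · 3^2 · 5.
Divisors of 180: 1, 2, 3, 4, 5, 6, 9, 10, 12, 15, 18, 20, 30, 36, 45, 60, 90, 180.
Compute 46^d (mod 209) for the divisors d until we hit 1:
46^1 ≡ 46 (mod 209)
46^2 ≡ 26 (mod 209)
46^3 ≡ 151 (mod 209)
46^4 ≡ 49 (mod 209)
46^5 ≡ 164 (mod 209)
46^6 ≡ 20 (mod 209)
46^9 ≡ 94 (mod 209)
46^10 ≡ 144 (mod 209)
46^12 ≡ 191 (mod 209)
46^15 ≡ 208 (mod 209)
46^18 ≡ 58 (mod 209)
46^20 ≡ 45 (mod 209)
46^30 ≡ 1 (mod 209) ✓
So ord_209(46) = 30.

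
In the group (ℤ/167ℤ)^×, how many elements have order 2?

1

φ(167) = 167 − 1 = 166 = 2 · 83.
(Z/167Z)^× is cyclic (|G| = 166); a cyclic group of order m has exactly φ(d) elements of each order d | m, and none otherwise.
2 | 166, and φ(2) = 2 − 1 = 1.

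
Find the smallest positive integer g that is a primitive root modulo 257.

φ(257) = 257 − 1 = 256 = 2^8.
g is a primitive root iff g^(256/q) ≢ 1 (mod 257) for each prime q ∈ {2}.
g = 2: 2^128 ≡ 1 — hits 1, so not a primitive root.
g = 3: 3^128 ≡ 256 — none is 1, so 3 is a primitive root.
The smallest primitive root modulo 257 is 3.

3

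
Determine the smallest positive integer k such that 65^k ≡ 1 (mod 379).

By Lagrange's theorem, ord_379(65) divides φ(379) = 379 − 1 = 378 = 2 · 3^3 · 7.
Divisors of 378: 1, 2, 3, 6, 7, 9, 14, 18, 21, 27, 42, 54, 63, 126, 189, 378.
Check 65^d mod 379 for each divisor in increasing order:
65^1 ≡ 65 (mod 379)
65^2 ≡ 56 (mod 379)
65^3 ≡ 229 (mod 379)
65^6 ≡ 139 (mod 379)
65^7 ≡ 318 (mod 379)
65^9 ≡ 374 (mod 379)
65^14 ≡ 310 (mod 379)
65^18 ≡ 25 (mod 379)
65^21 ≡ 40 (mod 379)
65^27 ≡ 254 (mod 379)
65^42 ≡ 84 (mod 379)
65^54 ≡ 86 (mod 379)
65^63 ≡ 328 (mod 379)
65^126 ≡ 327 (mod 379)
65^189 ≡ 378 (mod 379)
65^378 ≡ 1 (mod 379) ✓
Hence ord(65) = 378.

378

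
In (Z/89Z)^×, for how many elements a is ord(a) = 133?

φ(89) = 89 − 1 = 88 = 2^3 · 11.
(Z/89Z)^× is cyclic (|G| = 88); a cyclic group of order m has exactly φ(d) elements of each order d | m, and none otherwise.
Since 133 ∤ 88, the count is 0.

0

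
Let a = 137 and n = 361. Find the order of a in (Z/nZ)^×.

171

By Lagrange's theorem, ord_361(137) divides φ(361) = φ(19^2) = 19·(19−1) = 342 = 2 · 3^2 · 19.
Divisors of 342: 1, 2, 3, 6, 9, 18, 19, 38, 57, 114, 171, 342.
Check 137^d mod 361 for each divisor in increasing order:
137^1 ≡ 137
137^2 ≡ 358
137^3 ≡ 311
137^6 ≡ 334
137^9 ≡ 267
137^18 ≡ 172
137^19 ≡ 99
137^38 ≡ 54
137^57 ≡ 292
137^114 ≡ 68
137^171 ≡ 1
Hence ord(137) = 171.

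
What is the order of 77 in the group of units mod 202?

50

ord(77) | φ(202) = φ(2)·φ(101) = 1·100 = 100 = 2^2 · 5^2.
Divisors of 100: 1, 2, 4, 5, 10, 20, 25, 50, 100.
Compute 77^d (mod 202) for the divisors d until we hit 1:
77^1 ≡ 77 (mod 202)
77^2 ≡ 71 (mod 202)
77^4 ≡ 193 (mod 202)
77^5 ≡ 115 (mod 202)
77^10 ≡ 95 (mod 202)
77^20 ≡ 137 (mod 202)
77^25 ≡ 201 (mod 202)
77^50 ≡ 1 (mod 202) ✓
Therefore the multiplicative order of 77 modulo 202 is 50.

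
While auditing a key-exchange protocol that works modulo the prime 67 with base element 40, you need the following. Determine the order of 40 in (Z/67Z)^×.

11

The order of 40 must divide φ(67) = 67 − 1 = 66 = 2 · 3 · 11.
Divisors of 66: 1, 2, 3, 6, 11, 22, 33, 66.
Compute 40^d (mod 67) for the divisors d until we hit 1:
40^1 ≡ 40 (mod 67)
40^2 ≡ 59 (mod 67)
40^3 ≡ 15 (mod 67)
40^6 ≡ 24 (mod 67)
40^11 ≡ 1 (mod 67) ✓
So ord_67(40) = 11.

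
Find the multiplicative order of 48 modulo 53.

52

By Lagrange's theorem, ord_53(48) divides φ(53) = 53 − 1 = 52 = 2^2 · 13.
Divisors of 52: 1, 2, 4, 13, 26, 52.
Evaluate successive powers at the divisors of 52:
48^1 ≡ 48 (mod 53)
48^2 ≡ 25 (mod 53)
48^4 ≡ 42 (mod 53)
48^13 ≡ 30 (mod 53)
48^26 ≡ 52 (mod 53)
48^52 ≡ 1 (mod 53) ✓
So ord_53(48) = 52.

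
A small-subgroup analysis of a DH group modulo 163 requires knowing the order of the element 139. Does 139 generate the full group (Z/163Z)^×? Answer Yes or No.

Yes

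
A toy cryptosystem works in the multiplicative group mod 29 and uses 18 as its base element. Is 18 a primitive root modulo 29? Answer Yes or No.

Yes

φ(29) = 29 − 1 = 28 = 2^2 · 7.
18 is a primitive root mod 29 iff 18^(φ(29)/q) ≢ 1 for every prime q | φ(29), i.e. q ∈ {2, 7}.
18^14 ≡ 28 (mod 29)  [q = 2: ≢ 1 ✓]
18^4 ≡ 25 (mod 29)  [q = 7: ≢ 1 ✓]
None equal 1, so ord_29(18) = 28: 18 is a primitive root.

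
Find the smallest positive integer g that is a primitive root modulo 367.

6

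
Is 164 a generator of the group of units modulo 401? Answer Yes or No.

No

φ(401) = 401 − 1 = 400 = 2^4 · 5^2.
Test 164^(400/q) mod 401 for each prime factor q of 400:
164^200 ≡ 1 (mod 401)  [q = 2: ≡ 1 ✗]
164^80 ≡ 1 (mod 401)  [q = 5: ≡ 1 ✗]
164^200 ≡ 1 shows ord(164) | 200, strictly less than φ(401); not a primitive root.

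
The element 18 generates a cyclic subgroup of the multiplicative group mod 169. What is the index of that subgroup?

3

ord(18) | φ(169) = φ(13^2) = 13·(13−1) = 156 = 2^2 · 3 · 13.
Divisors of 156: 1, 2, 3, 4, 6, 12, 13, 26, 39, 52, 78, 156.
Evaluate successive powers at the divisors of 156:
18^1 ≡ 18 (mod 169)
18^2 ≡ 155 (mod 169)
18^3 ≡ 86 (mod 169)
18^4 ≡ 27 (mod 169)
18^6 ≡ 129 (mod 169)
18^12 ≡ 79 (mod 169)
18^13 ≡ 70 (mod 169)
18^26 ≡ 168 (mod 169)
18^39 ≡ 99 (mod 169)
18^52 ≡ 1 (mod 169) ✓
So ord_169(18) = 52, hence |⟨18⟩| = 52.
The index is φ(169) / ord(18) = 156 / 52 = 3.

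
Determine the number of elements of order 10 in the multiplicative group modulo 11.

φ(11) = 11 − 1 = 10 = 2 · 5.
Since (Z/11Z)^× is cyclic of order 10, the number of elements of order d is φ(d) when d | 10 and 0 otherwise.
10 = 2 · 5 divides 10, and φ(10) = 4.

4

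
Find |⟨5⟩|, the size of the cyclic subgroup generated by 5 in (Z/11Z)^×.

The order of 5 must divide φ(11) = 11 − 1 = 10 = 2 · 5.
Divisors of 10: 1, 2, 5, 10.
Test each divisor d:
5^1 ≡ 5 (mod 11)
5^2 ≡ 3 (mod 11)
5^5 ≡ 1 (mod 11) ✓
Therefore the multiplicative order of 5 modulo 11 is 5.

5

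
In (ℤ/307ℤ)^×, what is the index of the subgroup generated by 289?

102

The order of 289 must divide φ(307) = 307 − 1 = 306 = 2 · 3^2 · 17.
Divisors of 306: 1, 2, 3, 6, 9, 17, 18, 34, 51, 102, 153, 306.
Compute 289^d (mod 307) for the divisors d until we hit 1:
289^1 ≡ 289 (mod 307)
289^2 ≡ 17 (mod 307)
289^3 ≡ 1 (mod 307) ✓
So ord_307(289) = 3, hence |⟨289⟩| = 3.
The index is φ(307) / ord(289) = 306 / 3 = 102.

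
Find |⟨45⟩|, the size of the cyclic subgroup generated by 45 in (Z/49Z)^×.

42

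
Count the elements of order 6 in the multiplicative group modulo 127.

2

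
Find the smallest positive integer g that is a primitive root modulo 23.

5

φ(23) = 23 − 1 = 22 = 2 · 11.
Test candidates g = 2, 3, … against the prime factors q ∈ {2, 11} of φ(23): g is a generator iff g^(22/q) ≢ 1 for every such q.
g = 2: 2^11 ≡ 1 — hits 1, so not a primitive root.
g = 3: 3^11 ≡ 1 — hits 1, so not a primitive root.
g = 4: 4^11 ≡ 1 — hits 1, so not a primitive root.
g = 5: 5^11 ≡ 22; 5^2 ≡ 2 — none is 1, so 5 is a primitive root.
The smallest primitive root modulo 23 is 5.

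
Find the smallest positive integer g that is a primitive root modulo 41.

6

φ(41) = 41 − 1 = 40 = 2^3 · 5.
Test candidates g = 2, 3, … against the prime factors q ∈ {2, 5} of φ(41): g is a generator iff g^(40/q) ≢ 1 for every such q.
g = 2: 2^20 ≡ 1 — hits 1, so not a primitive root.
g = 3: 3^20 ≡ 40; 3^8 ≡ 1 — hits 1, so not a primitive root.
g = 4: 4^20 ≡ 1 — hits 1, so not a primitive root.
g = 5: 5^20 ≡ 1 — hits 1, so not a primitive root.
g = 6: 6^20 ≡ 40; 6^8 ≡ 10 — none is 1, so 6 is a primitive root.
So 6 is the smallest generator of (Z/41Z)^×.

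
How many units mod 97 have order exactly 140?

φ(97) = 97 − 1 = 96 = 2^5 · 3.
In a cyclic group of order 96, there are φ(d) elements of order d for each divisor d of 96, and zero for non-divisors.
140 does not divide 96, so no element of (Z/97Z)^× has order 140.

0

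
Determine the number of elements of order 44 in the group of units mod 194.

φ(194) = φ(2)·φ(97) = 1·96 = 96 = 2^5 · 3.
(Z/194Z)^× is cyclic (|G| = 96); a cyclic group of order m has exactly φ(d) elements of each order d | m, and none otherwise.
44 does not divide 96, so no element of (Z/194Z)^× has order 44.

0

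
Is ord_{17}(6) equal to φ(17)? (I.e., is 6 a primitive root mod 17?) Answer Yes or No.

φ(17) = 17 − 1 = 16 = 2^4.
It suffices to check that the order of 6 is not a proper divisor of 16: compute 6^(16/q) for q ∈ {2}.
6^8 ≡ 16 (mod 17)  [q = 2: ≢ 1 ✓]
Every test exponent gives a nontrivial residue, hence 6 generates the full group.

Yes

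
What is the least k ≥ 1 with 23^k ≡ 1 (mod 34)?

16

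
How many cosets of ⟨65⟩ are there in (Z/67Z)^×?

The order of 65 must divide φ(67) = 67 − 1 = 66 = 2 · 3 · 11.
Divisors of 66: 1, 2, 3, 6, 11, 22, 33, 66.
Test each divisor d:
65^1 ≡ 65 (mod 67)
65^2 ≡ 4 (mod 67)
65^3 ≡ 59 (mod 67)
65^6 ≡ 64 (mod 67)
65^11 ≡ 29 (mod 67)
65^22 ≡ 37 (mod 67)
65^33 ≡ 1 (mod 67) ✓
So ord_67(65) = 33, hence |⟨65⟩| = 33.
[(Z/67Z)^× : ⟨65⟩] = 66/33 = 2.

2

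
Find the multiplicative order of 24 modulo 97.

ord(24) | φ(97) = 97 − 1 = 96 = 2^5 · 3.
Divisors of 96: 1, 2, 3, 4, 6, 8, 12, 16, 24, 32, 48, 96.
Compute 24^d (mod 97) for the divisors d until we hit 1:
24^1 ≡ 24 (mod 97)
24^2 ≡ 91 (mod 97)
24^3 ≡ 50 (mod 97)
24^4 ≡ 36 (mod 97)
24^6 ≡ 75 (mod 97)
24^8 ≡ 35 (mod 97)
24^12 ≡ 96 (mod 97)
24^16 ≡ 61 (mod 97)
24^24 ≡ 1 (mod 97) ✓
Hence ord(24) = 24.

24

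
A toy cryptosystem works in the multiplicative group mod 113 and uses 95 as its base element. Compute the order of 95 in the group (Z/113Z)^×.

8

ord(95) | φ(113) = 113 − 1 = 112 = 2^4 · 7.
Divisors of 112: 1, 2, 4, 7, 8, 14, 16, 28, 56, 112.
Test each divisor d:
95^1 ≡ 95
95^2 ≡ 98
95^4 ≡ 112
95^7 ≡ 69
95^8 ≡ 1
The smallest such exponent is 8, so the order of 95 is 8.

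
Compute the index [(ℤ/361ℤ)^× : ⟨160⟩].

3

The order of 160 must divide φ(361) = φ(19^2) = 19·(19−1) = 342 = 2 · 3^2 · 19.
Divisors of 342: 1, 2, 3, 6, 9, 18, 19, 38, 57, 114, 171, 342.
Test each divisor d:
160^1 ≡ 160 (mod 361)
160^2 ≡ 330 (mod 361)
160^3 ≡ 94 (mod 361)
160^6 ≡ 172 (mod 361)
160^9 ≡ 284 (mod 361)
160^18 ≡ 153 (mod 361)
160^19 ≡ 293 (mod 361)
160^38 ≡ 292 (mod 361)
160^57 ≡ 360 (mod 361)
160^114 ≡ 1 (mod 361) ✓
So ord_361(160) = 114, hence |⟨160⟩| = 114.
[(Z/361Z)^× : ⟨160⟩] = 342/114 = 3.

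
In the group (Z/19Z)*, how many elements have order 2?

1

φ(19) = 19 − 1 = 18 = 2 · 3^2.
In a cyclic group of order 18, there are φ(d) elements of order d for each divisor d of 18, and zero for non-divisors.
2 | 18, and φ(2) = 2 − 1 = 1.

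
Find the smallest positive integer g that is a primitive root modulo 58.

φ(58) = φ(2)·φ(29) = 1·28 = 28 = 2^2 · 7.
Test candidates g = 2, 3, … against the prime factors q ∈ {2, 7} of φ(58): g is a generator iff g^(28/q) ≢ 1 for every such q.
g = 2: gcd(2, 58) = 2 > 1, not a unit — skip.
g = 3: 3^14 ≡ 57; 3^4 ≡ 23 — none is 1, so 3 is a primitive root.
So 3 is the smallest generator of (Z/58Z)^×.

3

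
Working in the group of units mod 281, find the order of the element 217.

The order of 217 must divide φ(281) = 281 − 1 = 280 = 2^3 · 5 · 7.
Divisors of 280: 1, 2, 4, 5, 7, 8, 10, 14, 20, 28, 35, 40, 56, 70, 140, 280.
Evaluate successive powers at the divisors of 280:
217^1 ≡ 217 (mod 281)
217^2 ≡ 162 (mod 281)
217^4 ≡ 111 (mod 281)
217^5 ≡ 202 (mod 281)
217^7 ≡ 128 (mod 281)
217^8 ≡ 238 (mod 281)
217^10 ≡ 59 (mod 281)
217^14 ≡ 86 (mod 281)
217^20 ≡ 109 (mod 281)
217^28 ≡ 90 (mod 281)
217^35 ≡ 280 (mod 281)
217^40 ≡ 79 (mod 281)
217^56 ≡ 232 (mod 281)
217^70 ≡ 1 (mod 281) ✓
Hence ord(217) = 70.

70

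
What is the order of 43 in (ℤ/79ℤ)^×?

78

By Lagrange's theorem, ord_79(43) divides φ(79) = 79 − 1 = 78 = 2 · 3 · 13.
Divisors of 78: 1, 2, 3, 6, 13, 26, 39, 78.
Check 43^d mod 79 for each divisor in increasing order:
43^1 ≡ 43
43^2 ≡ 32
43^3 ≡ 33
43^6 ≡ 62
43^13 ≡ 24
43^26 ≡ 23
43^39 ≡ 78
43^78 ≡ 1
The smallest such exponent is 78, so the order of 43 is 78.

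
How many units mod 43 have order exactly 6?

2

φ(43) = 43 − 1 = 42 = 2 · 3 · 7.
Since (Z/43Z)^× is cyclic of order 42, the number of elements of order d is φ(d) when d | 42 and 0 otherwise.
6 = 2 · 3 divides 42, and φ(6) = 2.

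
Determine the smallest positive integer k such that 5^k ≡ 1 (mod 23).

22

By Lagrange's theorem, ord_23(5) divides φ(23) = 23 − 1 = 22 = 2 · 11.
Divisors of 22: 1, 2, 11, 22.
Compute 5^d (mod 23) for the divisors d until we hit 1:
5^1 ≡ 5
5^2 ≡ 2
5^11 ≡ 22
5^22 ≡ 1
Hence ord(5) = 22.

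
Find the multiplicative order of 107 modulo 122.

By Lagrange's theorem, ord_122(107) divides φ(122) = φ(2)·φ(61) = 1·60 = 60 = 2^2 · 3 · 5.
Divisors of 60: 1, 2, 3, 4, 5, 6, 10, 12, 15, 20, 30, 60.
Test each divisor d:
107^1 ≡ 107
107^2 ≡ 103
107^3 ≡ 41
107^4 ≡ 117
107^5 ≡ 75
107^6 ≡ 95
107^10 ≡ 13
107^12 ≡ 119
107^15 ≡ 121
107^20 ≡ 47
107^30 ≡ 1
The smallest such exponent is 30, so the order of 107 is 30.

30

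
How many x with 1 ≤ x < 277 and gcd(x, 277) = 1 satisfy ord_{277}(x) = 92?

44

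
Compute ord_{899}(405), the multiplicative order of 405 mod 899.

10

The order of 405 must divide φ(899) = φ(29·31) = (29−1)·(31−1) = 28·30 = 840 = 2^3 · 3 · 5 · 7.
Divisors of 840: 1, 2, 3, 4, 5, 6, 7, 8, 10, 12, 14, 15, 20, 21, 24, 28, 30, 35, 40, 42, 56, 60, 70, 84, 105, 120, 140, 168, 210, 280, 420, 840.
Check 405^d mod 899 for each divisor in increasing order:
405^1 ≡ 405 (mod 899)
405^2 ≡ 407 (mod 899)
405^3 ≡ 318 (mod 899)
405^4 ≡ 233 (mod 899)
405^5 ≡ 869 (mod 899)
405^6 ≡ 436 (mod 899)
405^7 ≡ 376 (mod 899)
405^8 ≡ 349 (mod 899)
405^10 ≡ 1 (mod 899) ✓
So ord_899(405) = 10.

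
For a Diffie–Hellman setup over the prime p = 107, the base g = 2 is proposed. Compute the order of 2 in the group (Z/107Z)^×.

106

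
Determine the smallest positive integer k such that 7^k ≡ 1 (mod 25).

ord(7) | φ(25) = φ(5^2) = 5·(5−1) = 20 = 2^2 · 5.
Divisors of 20: 1, 2, 4, 5, 10, 20.
Compute 7^d (mod 25) for the divisors d until we hit 1:
7^1 ≡ 7 (mod 25)
7^2 ≡ 24 (mod 25)
7^4 ≡ 1 (mod 25) ✓
So ord_25(7) = 4.

4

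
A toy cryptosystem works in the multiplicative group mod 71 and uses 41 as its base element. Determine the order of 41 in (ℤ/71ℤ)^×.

14

Since 41 ∈ (Z/71Z)^×, its order divides φ(71) = 71 − 1 = 70 = 2 · 5 · 7.
Divisors of 70: 1, 2, 5, 7, 10, 14, 35, 70.
Compute 41^d (mod 71) for the divisors d until we hit 1:
41^1 ≡ 41
41^2 ≡ 48
41^5 ≡ 34
41^7 ≡ 70
41^10 ≡ 20
41^14 ≡ 1
So ord_71(41) = 14.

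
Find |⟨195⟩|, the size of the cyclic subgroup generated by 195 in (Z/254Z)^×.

The order of 195 must divide φ(254) = φ(2)·φ(127) = 1·126 = 126 = 2 · 3^2 · 7.
Divisors of 126: 1, 2, 3, 6, 7, 9, 14, 18, 21, 42, 63, 126.
Test each divisor d:
195^1 ≡ 195 (mod 254)
195^2 ≡ 179 (mod 254)
195^3 ≡ 107 (mod 254)
195^6 ≡ 19 (mod 254)
195^7 ≡ 149 (mod 254)
195^9 ≡ 1 (mod 254) ✓
The smallest such exponent is 9, so the order of 195 is 9.

9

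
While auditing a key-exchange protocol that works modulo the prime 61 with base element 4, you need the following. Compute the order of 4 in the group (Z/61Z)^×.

By Lagrange's theorem, ord_61(4) divides φ(61) = 61 − 1 = 60 = 2^2 · 3 · 5.
Divisors of 60: 1, 2, 3, 4, 5, 6, 10, 12, 15, 20, 30, 60.
Evaluate successive powers at the divisors of 60:
4^1 ≡ 4
4^2 ≡ 16
4^3 ≡ 3
4^4 ≡ 12
4^5 ≡ 48
4^6 ≡ 9
4^10 ≡ 47
4^12 ≡ 20
4^15 ≡ 60
4^20 ≡ 13
4^30 ≡ 1
Therefore the multiplicative order of 4 modulo 61 is 30.

30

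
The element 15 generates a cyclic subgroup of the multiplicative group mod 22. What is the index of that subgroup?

The order of 15 must divide φ(22) = φ(2)·φ(11) = 1·10 = 10 = 2 · 5.
Divisors of 10: 1, 2, 5, 10.
Test each divisor d:
15^1 ≡ 15
15^2 ≡ 5
15^5 ≡ 1
Thus |⟨15⟩| = ord(15) = 5.
Index = |(Z/22Z)^×| / |⟨15⟩| = 10 / 5 = 2.

2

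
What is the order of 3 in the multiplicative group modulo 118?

29

Since 3 ∈ (Z/118Z)^×, its order divides φ(118) = φ(2)·φ(59) = 1·58 = 58 = 2 · 29.
Divisors of 58: 1, 2, 29, 58.
Compute 3^d (mod 118) for the divisors d until we hit 1:
3^1 ≡ 3 (mod 118)
3^2 ≡ 9 (mod 118)
3^29 ≡ 1 (mod 118) ✓
Therefore the multiplicative order of 3 modulo 118 is 29.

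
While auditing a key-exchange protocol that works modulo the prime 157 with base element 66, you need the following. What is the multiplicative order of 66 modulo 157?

By Lagrange's theorem, ord_157(66) divides φ(157) = 157 − 1 = 156 = 2^2 · 3 · 13.
Divisors of 156: 1, 2, 3, 4, 6, 12, 13, 26, 39, 52, 78, 156.
Test each divisor d:
66^1 ≡ 66 (mod 157)
66^2 ≡ 117 (mod 157)
66^3 ≡ 29 (mod 157)
66^4 ≡ 30 (mod 157)
66^6 ≡ 56 (mod 157)
66^12 ≡ 153 (mod 157)
66^13 ≡ 50 (mod 157)
66^26 ≡ 145 (mod 157)
66^39 ≡ 28 (mod 157)
66^52 ≡ 144 (mod 157)
66^78 ≡ 156 (mod 157)
66^156 ≡ 1 (mod 157) ✓
Hence ord(66) = 156.

156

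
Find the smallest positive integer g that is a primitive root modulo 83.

2

φ(83) = 83 − 1 = 82 = 2 · 41.
g is a primitive root iff g^(82/q) ≢ 1 (mod 83) for each prime q ∈ {2, 41}.
g = 2: 2^41 ≡ 82; 2^2 ≡ 4 — none is 1, so 2 is a primitive root.
The smallest primitive root modulo 83 is 2.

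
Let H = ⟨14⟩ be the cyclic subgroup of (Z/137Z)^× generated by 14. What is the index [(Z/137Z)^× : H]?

4

Since 14 ∈ (Z/137Z)^×, its order divides φ(137) = 137 − 1 = 136 = 2^3 · 17.
Divisors of 136: 1, 2, 4, 8, 17, 34, 68, 136.
Check 14^d mod 137 for each divisor in increasing order:
14^1 ≡ 14 (mod 137)
14^2 ≡ 59 (mod 137)
14^4 ≡ 56 (mod 137)
14^8 ≡ 122 (mod 137)
14^17 ≡ 136 (mod 137)
14^34 ≡ 1 (mod 137) ✓
The order of 14 is 34, so the subgroup it generates has 34 elements.
[(Z/137Z)^× : ⟨14⟩] = 136/34 = 4.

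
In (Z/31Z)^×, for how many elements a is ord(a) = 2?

1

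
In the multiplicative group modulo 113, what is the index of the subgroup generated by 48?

7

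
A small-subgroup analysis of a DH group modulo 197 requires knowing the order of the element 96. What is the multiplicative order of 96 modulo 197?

98

Since 96 ∈ (Z/197Z)^×, its order divides φ(197) = 197 − 1 = 196 = 2^2 · 7^2.
Divisors of 196: 1, 2, 4, 7, 14, 28, 49, 98, 196.
Evaluate successive powers at the divisors of 196:
96^1 ≡ 96 (mod 197)
96^2 ≡ 154 (mod 197)
96^4 ≡ 76 (mod 197)
96^7 ≡ 93 (mod 197)
96^14 ≡ 178 (mod 197)
96^28 ≡ 164 (mod 197)
96^49 ≡ 196 (mod 197)
96^98 ≡ 1 (mod 197) ✓
The smallest such exponent is 98, so the order of 96 is 98.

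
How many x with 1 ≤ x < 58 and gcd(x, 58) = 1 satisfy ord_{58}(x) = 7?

6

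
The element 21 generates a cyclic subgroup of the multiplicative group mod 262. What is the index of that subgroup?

2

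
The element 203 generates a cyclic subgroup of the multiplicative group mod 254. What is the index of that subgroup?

6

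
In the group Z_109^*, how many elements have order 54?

18

φ(109) = 109 − 1 = 108 = 2^2 · 3^3.
Since (Z/109Z)^× is cyclic of order 108, the number of elements of order d is φ(d) when d | 108 and 0 otherwise.
54 = 2 · 3^3 divides 108, and φ(54) = 18.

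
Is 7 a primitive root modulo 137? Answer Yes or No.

φ(137) = 137 − 1 = 136 = 2^3 · 17.
An element g generates (Z/137Z)^× iff g^(136/q) ≢ 1 (mod 137) for each prime q ∈ {2, 17}.
7^68 ≡ 1 (mod 137)  [q = 2: ≡ 1 ✗]
7^8 ≡ 115 (mod 137)  [q = 17: ≢ 1 ✓]
7^68 ≡ 1 shows ord(7) | 68, strictly less than φ(137); not a primitive root.

No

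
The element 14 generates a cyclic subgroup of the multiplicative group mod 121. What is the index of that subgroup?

2

By Lagrange's theorem, ord_121(14) divides φ(121) = φ(11^2) = 11·(11−1) = 110 = 2 · 5 · 11.
Divisors of 110: 1, 2, 5, 10, 11, 22, 55, 110.
Evaluate successive powers at the divisors of 110:
14^1 ≡ 14 (mod 121)
14^2 ≡ 75 (mod 121)
14^5 ≡ 100 (mod 121)
14^10 ≡ 78 (mod 121)
14^11 ≡ 3 (mod 121)
14^22 ≡ 9 (mod 121)
14^55 ≡ 1 (mod 121) ✓
The order of 14 is 55, so the subgroup it generates has 55 elements.
[(Z/121Z)^× : ⟨14⟩] = 110/55 = 2.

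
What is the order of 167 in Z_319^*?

Since 167 ∈ (Z/319Z)^×, its order divides φ(319) = φ(11·29) = (11−1)·(29−1) = 10·28 = 280 = 2^3 · 5 · 7.
Divisors of 280: 1, 2, 4, 5, 7, 8, 10, 14, 20, 28, 35, 40, 56, 70, 140, 280.
Compute 167^d (mod 319) for the divisors d until we hit 1:
167^1 ≡ 167 (mod 319)
167^2 ≡ 136 (mod 319)
167^4 ≡ 313 (mod 319)
167^5 ≡ 274 (mod 319)
167^7 ≡ 260 (mod 319)
167^8 ≡ 36 (mod 319)
167^10 ≡ 111 (mod 319)
167^14 ≡ 291 (mod 319)
167^20 ≡ 199 (mod 319)
167^28 ≡ 146 (mod 319)
167^35 ≡ 318 (mod 319)
167^40 ≡ 45 (mod 319)
167^56 ≡ 262 (mod 319)
167^70 ≡ 1 (mod 319) ✓
Hence ord(167) = 70.

70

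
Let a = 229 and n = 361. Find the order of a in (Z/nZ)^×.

Since 229 ∈ (Z/361Z)^×, its order divides φ(361) = φ(19^2) = 19·(19−1) = 342 = 2 · 3^2 · 19.
Divisors of 342: 1, 2, 3, 6, 9, 18, 19, 38, 57, 114, 171, 342.
Check 229^d mod 361 for each divisor in increasing order:
229^1 ≡ 229 (mod 361)
229^2 ≡ 96 (mod 361)
229^3 ≡ 324 (mod 361)
229^6 ≡ 286 (mod 361)
229^9 ≡ 248 (mod 361)
229^18 ≡ 134 (mod 361)
229^19 ≡ 1 (mod 361) ✓
Hence ord(229) = 19.

19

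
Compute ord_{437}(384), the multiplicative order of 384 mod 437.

99

The order of 384 must divide φ(437) = φ(19·23) = (19−1)·(23−1) = 18·22 = 396 = 2^2 · 3^2 · 11.
Divisors of 396: 1, 2, 3, 4, 6, 9, 11, 12, 18, 22, 33, 36, 44, 66, 99, 132, 198, 396.
Test each divisor d:
384^1 ≡ 384
384^2 ≡ 187
384^3 ≡ 140
384^4 ≡ 9
384^6 ≡ 372
384^9 ≡ 77
384^11 ≡ 415
384^12 ≡ 292
384^18 ≡ 248
384^22 ≡ 47
384^33 ≡ 277
384^36 ≡ 324
384^44 ≡ 24
384^66 ≡ 254
384^99 ≡ 1
So ord_437(384) = 99.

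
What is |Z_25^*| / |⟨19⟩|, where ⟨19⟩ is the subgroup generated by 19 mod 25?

2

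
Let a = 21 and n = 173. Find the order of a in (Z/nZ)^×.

86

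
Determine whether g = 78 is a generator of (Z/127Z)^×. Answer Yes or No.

Yes

φ(127) = 127 − 1 = 126 = 2 · 3^2 · 7.
78 is a primitive root mod 127 iff 78^(φ(127)/q) ≢ 1 for every prime q | φ(127), i.e. q ∈ {2, 3, 7}.
78^63 ≡ 126 (mod 127)  [q = 2: ≢ 1 ✓]
78^42 ≡ 19 (mod 127)  [q = 3: ≢ 1 ✓]
78^18 ≡ 32 (mod 127)  [q = 7: ≢ 1 ✓]
Every test exponent gives a nontrivial residue, hence 78 generates the full group.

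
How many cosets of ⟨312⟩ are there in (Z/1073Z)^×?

8

By Lagrange's theorem, ord_1073(312) divides φ(1073) = φ(29·37) = (29−1)·(37−1) = 28·36 = 1008 = 2^4 · 3^2 · 7.
Divisors of 1008: 1, 2, 3, 4, 6, 7, 8, 9, 12, 14, 16, 18, 21, 24, 28, 36, 42, 48, 56, 63, 72, 84, 112, 126, 144, 168, 252, 336, 504, 1008.
Check 312^d mod 1073 for each divisor in increasing order:
312^1 ≡ 312 (mod 1073)
312^2 ≡ 774 (mod 1073)
312^3 ≡ 63 (mod 1073)
312^4 ≡ 342 (mod 1073)
312^6 ≡ 750 (mod 1073)
312^7 ≡ 86 (mod 1073)
312^8 ≡ 7 (mod 1073)
312^9 ≡ 38 (mod 1073)
312^12 ≡ 248 (mod 1073)
312^14 ≡ 958 (mod 1073)
312^16 ≡ 49 (mod 1073)
312^18 ≡ 371 (mod 1073)
312^21 ≡ 840 (mod 1073)
312^24 ≡ 343 (mod 1073)
312^28 ≡ 349 (mod 1073)
312^36 ≡ 297 (mod 1073)
312^42 ≡ 639 (mod 1073)
312^48 ≡ 692 (mod 1073)
312^56 ≡ 552 (mod 1073)
312^63 ≡ 260 (mod 1073)
312^72 ≡ 223 (mod 1073)
312^84 ≡ 581 (mod 1073)
312^112 ≡ 1045 (mod 1073)
312^126 ≡ 1 (mod 1073) ✓
The order of 312 is 126, so the subgroup it generates has 126 elements.
The index is φ(1073) / ord(312) = 1008 / 126 = 8.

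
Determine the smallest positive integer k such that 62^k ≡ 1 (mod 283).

141

By Lagrange's theorem, ord_283(62) divides φ(283) = 283 − 1 = 282 = 2 · 3 · 47.
Divisors of 282: 1, 2, 3, 6, 47, 94, 141, 282.
Check 62^d mod 283 for each divisor in increasing order:
62^1 ≡ 62
62^2 ≡ 165
62^3 ≡ 42
62^6 ≡ 66
62^47 ≡ 44
62^94 ≡ 238
62^141 ≡ 1
So ord_283(62) = 141.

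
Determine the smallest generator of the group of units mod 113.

3

φ(113) = 113 − 1 = 112 = 2^4 · 7.
Test candidates g = 2, 3, … against the prime factors q ∈ {2, 7} of φ(113): g is a generator iff g^(112/q) ≢ 1 for every such q.
g = 2: 2^56 ≡ 1 — hits 1, so not a primitive root.
g = 3: 3^56 ≡ 112; 3^16 ≡ 49 — none is 1, so 3 is a primitive root.
The smallest primitive root modulo 113 is 3.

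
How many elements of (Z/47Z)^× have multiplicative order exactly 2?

φ(47) = 47 − 1 = 46 = 2 · 23.
In a cyclic group of order 46, there are φ(d) elements of order d for each divisor d of 46, and zero for non-divisors.
2 | 46, and φ(2) = 2 − 1 = 1.

1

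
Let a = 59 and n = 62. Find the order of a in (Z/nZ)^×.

The order of 59 must divide φ(62) = φ(2)·φ(31) = 1·30 = 30 = 2 · 3 · 5.
Divisors of 30: 1, 2, 3, 5, 6, 10, 15, 30.
Test each divisor d:
59^1 ≡ 59 (mod 62)
59^2 ≡ 9 (mod 62)
59^3 ≡ 35 (mod 62)
59^5 ≡ 5 (mod 62)
59^6 ≡ 47 (mod 62)
59^10 ≡ 25 (mod 62)
59^15 ≡ 1 (mod 62) ✓
Therefore the multiplicative order of 59 modulo 62 is 15.

15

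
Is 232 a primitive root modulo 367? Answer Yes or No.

φ(367) = 367 − 1 = 366 = 2 · 3 · 61.
It suffices to check that the order of 232 is not a proper divisor of 366: compute 232^(366/q) for q ∈ {2, 3, 61}.
232^183 ≡ 366 (mod 367)  [q = 2: ≢ 1 ✓]
232^122 ≡ 1 (mod 367)  [q = 3: ≡ 1 ✗]
232^6 ≡ 49 (mod 367)  [q = 61: ≢ 1 ✓]
232^122 ≡ 1 shows ord(232) | 122, strictly less than φ(367); not a primitive root.

No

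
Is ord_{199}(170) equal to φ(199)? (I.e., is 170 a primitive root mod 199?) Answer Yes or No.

Yes

φ(199) = 199 − 1 = 198 = 2 · 3^2 · 11.
Test 170^(198/q) mod 199 for each prime factor q of 198:
170^99 ≡ 198 (mod 199)  [q = 2: ≢ 1 ✓]
170^66 ≡ 106 (mod 199)  [q = 3: ≢ 1 ✓]
170^18 ≡ 62 (mod 199)  [q = 11: ≢ 1 ✓]
None equal 1, so ord_199(170) = 198: 170 is a primitive root.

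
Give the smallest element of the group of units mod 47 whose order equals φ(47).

φ(47) = 47 − 1 = 46 = 2 · 23.
Test candidates g = 2, 3, … against the prime factors q ∈ {2, 23} of φ(47): g is a generator iff g^(46/q) ≢ 1 for every such q.
g = 2: 2^23 ≡ 1 — hits 1, so not a primitive root.
g = 3: 3^23 ≡ 1 — hits 1, so not a primitive root.
g = 4: 4^23 ≡ 1 — hits 1, so not a primitive root.
g = 5: 5^23 ≡ 46; 5^2 ≡ 25 — none is 1, so 5 is a primitive root.
So 5 is the smallest generator of (Z/47Z)^×.

5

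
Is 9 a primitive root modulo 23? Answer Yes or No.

No

φ(23) = 23 − 1 = 22 = 2 · 11.
An element g generates (Z/23Z)^× iff g^(22/q) ≢ 1 (mod 23) for each prime q ∈ {2, 11}.
9^11 ≡ 1 (mod 23)  [q = 2: ≡ 1 ✗]
9^2 ≡ 12 (mod 23)  [q = 11: ≢ 1 ✓]
9^11 ≡ 1 shows ord(9) | 11, strictly less than φ(23); not a primitive root.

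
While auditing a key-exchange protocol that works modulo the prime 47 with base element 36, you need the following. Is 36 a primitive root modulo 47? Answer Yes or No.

φ(47) = 47 − 1 = 46 = 2 · 23.
36 is a primitive root mod 47 iff 36^(φ(47)/q) ≢ 1 for every prime q | φ(47), i.e. q ∈ {2, 23}.
36^23 ≡ 1 (mod 47)  [q = 2: ≡ 1 ✗]
36^2 ≡ 27 (mod 47)  [q = 23: ≢ 1 ✓]
36^23 ≡ 1 shows ord(36) | 23, strictly less than φ(47); not a primitive root.

No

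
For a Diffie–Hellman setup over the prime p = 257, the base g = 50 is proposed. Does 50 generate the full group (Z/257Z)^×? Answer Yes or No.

φ(257) = 257 − 1 = 256 = 2^8.
Test 50^(256/q) mod 257 for each prime factor q of 256:
50^128 ≡ 1 (mod 257)  [q = 2: ≡ 1 ✗]
Since 50^128 ≡ 1, the order of 50 divides 128 < 256, so 50 is not a primitive root.

No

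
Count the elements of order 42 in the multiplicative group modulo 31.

φ(31) = 31 − 1 = 30 = 2 · 3 · 5.
In a cyclic group of order 30, there are φ(d) elements of order d for each divisor d of 30, and zero for non-divisors.
Since 42 ∤ 30, the count is 0.

0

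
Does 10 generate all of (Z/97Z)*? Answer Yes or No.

φ(97) = 97 − 1 = 96 = 2^5 · 3.
An element g generates (Z/97Z)^× iff g^(96/q) ≢ 1 (mod 97) for each prime q ∈ {2, 3}.
10^48 ≡ 96 (mod 97)  [q = 2: ≢ 1 ✓]
10^32 ≡ 61 (mod 97)  [q = 3: ≢ 1 ✓]
Every test exponent gives a nontrivial residue, hence 10 generates the full group.

Yes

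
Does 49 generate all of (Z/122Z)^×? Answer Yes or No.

φ(122) = φ(2)·φ(61) = 1·60 = 60 = 2^2 · 3 · 5.
An element g generates (Z/122Z)^× iff g^(60/q) ≢ 1 (mod 122) for each prime q ∈ {2, 3, 5}.
49^30 ≡ 1 (mod 122)  [q = 2: ≡ 1 ✗]
49^20 ≡ 13 (mod 122)  [q = 3: ≢ 1 ✓]
49^12 ≡ 119 (mod 122)  [q = 5: ≢ 1 ✓]
49^30 ≡ 1 shows ord(49) | 30, strictly less than φ(122); not a primitive root.

No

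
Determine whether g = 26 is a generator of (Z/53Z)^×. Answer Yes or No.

φ(53) = 53 − 1 = 52 = 2^2 · 13.
An element g generates (Z/53Z)^× iff g^(52/q) ≢ 1 (mod 53) for each prime q ∈ {2, 13}.
26^26 ≡ 52 (mod 53)  [q = 2: ≢ 1 ✓]
26^4 ≡ 10 (mod 53)  [q = 13: ≢ 1 ✓]
All checks pass, so 26 has order 52 and is a primitive root modulo 53.

Yes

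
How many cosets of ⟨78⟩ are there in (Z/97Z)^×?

3

By Lagrange's theorem, ord_97(78) divides φ(97) = 97 − 1 = 96 = 2^5 · 3.
Divisors of 96: 1, 2, 3, 4, 6, 8, 12, 16, 24, 32, 48, 96.
Test each divisor d:
78^1 ≡ 78 (mod 97)
78^2 ≡ 70 (mod 97)
78^3 ≡ 28 (mod 97)
78^4 ≡ 50 (mod 97)
78^6 ≡ 8 (mod 97)
78^8 ≡ 75 (mod 97)
78^12 ≡ 64 (mod 97)
78^16 ≡ 96 (mod 97)
78^24 ≡ 22 (mod 97)
78^32 ≡ 1 (mod 97) ✓
The order of 78 is 32, so the subgroup it generates has 32 elements.
[(Z/97Z)^× : ⟨78⟩] = 96/32 = 3.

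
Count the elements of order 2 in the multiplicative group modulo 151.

φ(151) = 151 − 1 = 150 = 2 · 3 · 5^2.
Since (Z/151Z)^× is cyclic of order 150, the number of elements of order d is φ(d) when d | 150 and 0 otherwise.
2 | 150, and φ(2) = 2 − 1 = 1.

1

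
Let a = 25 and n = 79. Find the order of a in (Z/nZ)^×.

The order of 25 must divide φ(79) = 79 − 1 = 78 = 2 · 3 · 13.
Divisors of 78: 1, 2, 3, 6, 13, 26, 39, 78.
Test each divisor d:
25^1 ≡ 25 (mod 79)
25^2 ≡ 72 (mod 79)
25^3 ≡ 62 (mod 79)
25^6 ≡ 52 (mod 79)
25^13 ≡ 55 (mod 79)
25^26 ≡ 23 (mod 79)
25^39 ≡ 1 (mod 79) ✓
Therefore the multiplicative order of 25 modulo 79 is 39.

39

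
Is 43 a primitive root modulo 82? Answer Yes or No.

No

φ(82) = φ(2)·φ(41) = 1·40 = 40 = 2^3 · 5.
Test 43^(40/q) mod 82 for each prime factor q of 40:
43^20 ≡ 1 (mod 82)  [q = 2: ≡ 1 ✗]
43^8 ≡ 51 (mod 82)  [q = 5: ≢ 1 ✓]
43^20 ≡ 1 shows ord(43) | 20, strictly less than φ(82); not a primitive root.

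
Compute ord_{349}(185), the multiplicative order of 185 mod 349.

By Lagrange's theorem, ord_349(185) divides φ(349) = 349 − 1 = 348 = 2^2 · 3 · 29.
Divisors of 348: 1, 2, 3, 4, 6, 12, 29, 58, 87, 116, 174, 348.
Check 185^d mod 349 for each divisor in increasing order:
185^1 ≡ 185 (mod 349)
185^2 ≡ 23 (mod 349)
185^3 ≡ 67 (mod 349)
185^4 ≡ 180 (mod 349)
185^6 ≡ 301 (mod 349)
185^12 ≡ 210 (mod 349)
185^29 ≡ 122 (mod 349)
185^58 ≡ 226 (mod 349)
185^87 ≡ 1 (mod 349) ✓
Therefore the multiplicative order of 185 modulo 349 is 87.

87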